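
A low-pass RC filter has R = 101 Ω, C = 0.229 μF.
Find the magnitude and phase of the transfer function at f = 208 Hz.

Step 1 — Angular frequency: ω = 2π·208 = 1307 rad/s.
Step 2 — Transfer function: H(jω) = 1/(1 + jωRC).
Step 3 — Denominator: 1 + jωRC = 1 + j·1307·101·2.29e-07 = 1 + j0.03023.
Step 4 — H = 0.9991 - j0.0302.
Step 5 — Magnitude: |H| = 0.9995 (-0.0 dB); phase: φ = -1.7°.

|H| = 0.9995 (-0.0 dB), φ = -1.7°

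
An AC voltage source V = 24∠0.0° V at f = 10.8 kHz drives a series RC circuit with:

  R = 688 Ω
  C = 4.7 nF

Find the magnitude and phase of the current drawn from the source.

Step 1 — Angular frequency: ω = 2π·f = 2π·1.08e+04 = 6.786e+04 rad/s.
Step 2 — Component impedances:
  R: Z = R = 688 Ω
  C: Z = 1/(jωC) = -j/(ω·C) = 0 - j3135 Ω
Step 3 — Series combination: Z_total = R + C = 688 - j3135 Ω = 3210∠-77.6° Ω.
Step 4 — Source phasor: V = 24∠0.0° V = 24 V.
Step 5 — Ohm's law: I = V / Z_total = (24) / (688 - j3135) = 0.001602 + j0.007303 A.
Step 6 — Convert to polar: |I| = 0.007477 A, ∠I = 77.6°.

I = 0.007477∠77.6° A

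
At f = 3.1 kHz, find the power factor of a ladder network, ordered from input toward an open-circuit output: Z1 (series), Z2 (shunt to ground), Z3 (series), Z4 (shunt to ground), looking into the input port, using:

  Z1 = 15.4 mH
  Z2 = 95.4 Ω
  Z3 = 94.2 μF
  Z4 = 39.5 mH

Step 1 — Angular frequency: ω = 2π·f = 2π·3100 = 1.948e+04 rad/s.
Step 2 — Component impedances:
  Z1: Z = jωL = j·1.948e+04·0.0154 = 0 + j300 Ω
  Z2: Z = R = 95.4 Ω
  Z3: Z = 1/(jωC) = -j/(ω·C) = 0 - j0.545 Ω
  Z4: Z = jωL = j·1.948e+04·0.0395 = 0 + j769.4 Ω
Step 3 — Ladder network (open output): work backward from the far end, alternating series and parallel combinations. Z_in = 93.95 + j311.6 Ω = 325.5∠73.2° Ω.
Step 4 — Power factor: PF = cos(φ) = Re(Z)/|Z| = 93.953/325.47 = 0.2887.
Step 5 — Type: Im(Z) = 311.6 ⇒ lagging (phase φ = 73.2°).

PF = 0.2887 (lagging, φ = 73.2°)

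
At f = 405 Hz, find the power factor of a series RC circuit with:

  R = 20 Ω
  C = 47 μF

Step 1 — Angular frequency: ω = 2π·f = 2π·405 = 2545 rad/s.
Step 2 — Component impedances:
  R: Z = R = 20 Ω
  C: Z = 1/(jωC) = -j/(ω·C) = 0 - j8.361 Ω
Step 3 — Series combination: Z_total = R + C = 20 - j8.361 Ω = 21.68∠-22.7° Ω.
Step 4 — Power factor: PF = cos(φ) = Re(Z)/|Z| = 20/21.677 = 0.9226.
Step 5 — Type: Im(Z) = -8.361 ⇒ leading (phase φ = -22.7°).

PF = 0.9226 (leading, φ = -22.7°)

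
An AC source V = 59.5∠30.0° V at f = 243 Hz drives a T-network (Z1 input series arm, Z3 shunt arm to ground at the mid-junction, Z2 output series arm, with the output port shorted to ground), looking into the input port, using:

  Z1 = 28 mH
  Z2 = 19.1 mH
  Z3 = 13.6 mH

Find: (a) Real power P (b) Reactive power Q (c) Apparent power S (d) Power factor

Step 1 — Angular frequency: ω = 2π·f = 2π·243 = 1527 rad/s.
Step 2 — Component impedances:
  Z1: Z = jωL = j·1527·0.028 = 0 + j42.75 Ω
  Z2: Z = jωL = j·1527·0.0191 = 0 + j29.16 Ω
  Z3: Z = jωL = j·1527·0.0136 = 0 + j20.76 Ω
Step 3 — With the output port shorted to ground, the output series arm Z2 runs from the junction to ground; the shunt arm Z3 also runs from the junction to ground. They appear in parallel: Z3 || Z2 = 0 + j12.13 Ω.
Step 4 — Series with input arm Z1: Z_in = Z1 + (Z3 || Z2) = 0 + j54.88 Ω = 54.88∠90.0° Ω.
Step 5 — Source phasor: V = 59.5∠30.0° V = 51.53 + j29.75 V.
Step 6 — Current: I = V / Z = 0.5421 - j0.9389 A = 1.084∠-60.0° A.
Step 7 — Complex power: S = V·I* = 0 + j64.51 VA.
Step 8 — Real power: P = Re(S) = 0 W.
Step 9 — Reactive power: Q = Im(S) = 64.51 VAR.
Step 10 — Apparent power: |S| = 64.51 VA.
Step 11 — Power factor: PF = P/|S| = 0 (lagging).

(a) P = 0 W  (b) Q = 64.51 VAR  (c) S = 64.51 VA  (d) PF = 0 (lagging)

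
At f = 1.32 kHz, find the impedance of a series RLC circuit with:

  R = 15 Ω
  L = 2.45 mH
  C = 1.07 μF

Step 1 — Angular frequency: ω = 2π·f = 2π·1320 = 8294 rad/s.
Step 2 — Component impedances:
  R: Z = R = 15 Ω
  L: Z = jωL = j·8294·0.00245 = 0 + j20.32 Ω
  C: Z = 1/(jωC) = -j/(ω·C) = 0 - j112.7 Ω
Step 3 — Series combination: Z_total = R + L + C = 15 - j92.36 Ω = 93.57∠-80.8° Ω.

Z = 15 - j92.36 Ω = 93.57∠-80.8° Ω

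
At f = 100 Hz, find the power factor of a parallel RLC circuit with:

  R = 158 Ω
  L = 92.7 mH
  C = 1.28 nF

Step 1 — Angular frequency: ω = 2π·f = 2π·100 = 628.3 rad/s.
Step 2 — Component impedances:
  R: Z = R = 158 Ω
  L: Z = jωL = j·628.3·0.0927 = 0 + j58.25 Ω
  C: Z = 1/(jωC) = -j/(ω·C) = 0 - j1.243e+06 Ω
Step 3 — Parallel combination: 1/Z_total = 1/R + 1/L + 1/C; Z_total = 18.9 + j51.28 Ω = 54.65∠69.8° Ω.
Step 4 — Power factor: PF = cos(φ) = Re(Z)/|Z| = 18.904/54.652 = 0.3459.
Step 5 — Type: Im(Z) = 51.28 ⇒ lagging (phase φ = 69.8°).

PF = 0.3459 (lagging, φ = 69.8°)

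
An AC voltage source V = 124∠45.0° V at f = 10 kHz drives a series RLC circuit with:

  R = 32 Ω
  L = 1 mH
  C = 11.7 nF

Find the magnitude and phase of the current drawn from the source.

Step 1 — Angular frequency: ω = 2π·f = 2π·1e+04 = 6.283e+04 rad/s.
Step 2 — Component impedances:
  R: Z = R = 32 Ω
  L: Z = jωL = j·6.283e+04·0.001 = 0 + j62.83 Ω
  C: Z = 1/(jωC) = -j/(ω·C) = 0 - j1360 Ω
Step 3 — Series combination: Z_total = R + L + C = 32 - j1297 Ω = 1298∠-88.6° Ω.
Step 4 — Source phasor: V = 124∠45.0° V = 87.68 + j87.68 V.
Step 5 — Ohm's law: I = V / Z_total = (87.68 + j87.68) / (32 - j1297) = -0.06587 + j0.0692 A.
Step 6 — Convert to polar: |I| = 0.09554 A, ∠I = 133.6°.

I = 0.09554∠133.6° A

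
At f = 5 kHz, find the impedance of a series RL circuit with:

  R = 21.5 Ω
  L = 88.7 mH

Step 1 — Angular frequency: ω = 2π·f = 2π·5000 = 3.142e+04 rad/s.
Step 2 — Component impedances:
  R: Z = R = 21.5 Ω
  L: Z = jωL = j·3.142e+04·0.0887 = 0 + j2787 Ω
Step 3 — Series combination: Z_total = R + L = 21.5 + j2787 Ω = 2787∠89.6° Ω.

Z = 21.5 + j2787 Ω = 2787∠89.6° Ω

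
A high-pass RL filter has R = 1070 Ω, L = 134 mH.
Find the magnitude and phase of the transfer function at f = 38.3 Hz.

Step 1 — Angular frequency: ω = 2π·38.3 = 240.6 rad/s.
Step 2 — Transfer function: H(jω) = jωL/(R + jωL).
Step 3 — Numerator jωL = j·32.25; denominator R + jωL = 1070 + j32.25.
Step 4 — H = 0.0009074 + j0.03011.
Step 5 — Magnitude: |H| = 0.03012 (-30.4 dB); phase: φ = 88.3°.

|H| = 0.03012 (-30.4 dB), φ = 88.3°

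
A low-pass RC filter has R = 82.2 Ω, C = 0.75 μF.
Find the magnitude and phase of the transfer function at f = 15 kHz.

Step 1 — Angular frequency: ω = 2π·1.5e+04 = 9.425e+04 rad/s.
Step 2 — Transfer function: H(jω) = 1/(1 + jωRC).
Step 3 — Denominator: 1 + jωRC = 1 + j·9.425e+04·82.2·7.5e-07 = 1 + j5.81.
Step 4 — H = 0.02877 - j0.1672.
Step 5 — Magnitude: |H| = 0.1696 (-15.4 dB); phase: φ = -80.2°.

|H| = 0.1696 (-15.4 dB), φ = -80.2°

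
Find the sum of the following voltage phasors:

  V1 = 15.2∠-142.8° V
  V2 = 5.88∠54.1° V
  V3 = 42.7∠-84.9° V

Step 1 — Convert each phasor to rectangular form:
  V1 = 15.2·(cos(-142.8°) + j·sin(-142.8°)) = -12.11 - j9.19 V
  V2 = 5.88·(cos(54.1°) + j·sin(54.1°)) = 3.448 + j4.763 V
  V3 = 42.7·(cos(-84.9°) + j·sin(-84.9°)) = 3.796 - j42.53 V
Step 2 — Sum components: V_total = -4.864 - j46.96 V.
Step 3 — Convert to polar: |V_total| = 47.21 V, ∠V_total = -95.9°.

V_total = 47.21∠-95.9° V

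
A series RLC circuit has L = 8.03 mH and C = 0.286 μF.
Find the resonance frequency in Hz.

Step 1 — Resonance condition Im(Z)=0 gives ω₀ = 1/√(LC).
Step 2 — ω₀ = 1/√(0.00803·2.86e-07) = 2.087e+04 rad/s.
Step 3 — f₀ = ω₀/(2π) = 3321 Hz.

f₀ = 3321 Hz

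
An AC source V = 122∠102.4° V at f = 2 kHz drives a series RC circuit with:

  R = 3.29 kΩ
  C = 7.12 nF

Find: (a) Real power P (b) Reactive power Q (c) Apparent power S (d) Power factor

Step 1 — Angular frequency: ω = 2π·f = 2π·2000 = 1.257e+04 rad/s.
Step 2 — Component impedances:
  R: Z = R = 3290 Ω
  C: Z = 1/(jωC) = -j/(ω·C) = 0 - j1.118e+04 Ω
Step 3 — Series combination: Z_total = R + C = 3290 - j1.118e+04 Ω = 1.165e+04∠-73.6° Ω.
Step 4 — Source phasor: V = 122∠102.4° V = -26.2 + j119.2 V.
Step 5 — Current: I = V / Z = -0.01045 + j0.0007309 A = 0.01047∠176.0° A.
Step 6 — Complex power: S = V·I* = 0.3607 - j1.226 VA.
Step 7 — Real power: P = Re(S) = 0.3607 W.
Step 8 — Reactive power: Q = Im(S) = -1.226 VAR.
Step 9 — Apparent power: |S| = 1.278 VA.
Step 10 — Power factor: PF = P/|S| = 0.2824 (leading).

(a) P = 0.3607 W  (b) Q = -1.226 VAR  (c) S = 1.278 VA  (d) PF = 0.2824 (leading)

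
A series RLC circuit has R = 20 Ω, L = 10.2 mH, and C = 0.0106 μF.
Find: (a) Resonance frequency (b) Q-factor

Step 1 — Resonance condition Im(Z)=0 gives ω₀ = 1/√(LC).
Step 2 — ω₀ = 1/√(0.0102·1.06e-08) = 9.617e+04 rad/s.
Step 3 — f₀ = ω₀/(2π) = 1.531e+04 Hz.
Step 4 — Series Q: Q = ω₀L/R = 9.617e+04·0.0102/20 = 49.05.

(a) f₀ = 1.531e+04 Hz  (b) Q = 49.05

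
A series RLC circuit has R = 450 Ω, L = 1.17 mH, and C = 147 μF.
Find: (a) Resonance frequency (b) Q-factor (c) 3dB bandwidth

Step 1 — Resonance: ω₀ = 1/√(LC) = 1/√(0.00117·0.000147) = 2411 rad/s.
Step 2 — f₀ = ω₀/(2π) = 383.8 Hz.
Step 3 — Series Q: Q = ω₀L/R = 2411·0.00117/450 = 0.006269.
Step 4 — Bandwidth: Δω = ω₀/Q = 3.846e+05 rad/s; BW = Δω/(2π) = 6.121e+04 Hz.

(a) f₀ = 383.8 Hz  (b) Q = 0.006269  (c) BW = 6.121e+04 Hz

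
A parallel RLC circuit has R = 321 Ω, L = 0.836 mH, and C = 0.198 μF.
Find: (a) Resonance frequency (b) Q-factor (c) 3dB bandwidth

Step 1 — Resonance: ω₀ = 1/√(LC) = 1/√(0.000836·1.98e-07) = 7.773e+04 rad/s.
Step 2 — f₀ = ω₀/(2π) = 1.237e+04 Hz.
Step 3 — Parallel Q: Q = R/(ω₀L) = 321/(7.773e+04·0.000836) = 4.94.
Step 4 — Bandwidth: Δω = ω₀/Q = 1.573e+04 rad/s; BW = Δω/(2π) = 2504 Hz.

(a) f₀ = 1.237e+04 Hz  (b) Q = 4.94  (c) BW = 2504 Hz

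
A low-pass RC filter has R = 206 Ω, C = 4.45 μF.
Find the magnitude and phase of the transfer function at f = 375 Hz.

Step 1 — Angular frequency: ω = 2π·375 = 2356 rad/s.
Step 2 — Transfer function: H(jω) = 1/(1 + jωRC).
Step 3 — Denominator: 1 + jωRC = 1 + j·2356·206·4.45e-06 = 1 + j2.16.
Step 4 — H = 0.1765 - j0.3813.
Step 5 — Magnitude: |H| = 0.4201 (-7.5 dB); phase: φ = -65.2°.

|H| = 0.4201 (-7.5 dB), φ = -65.2°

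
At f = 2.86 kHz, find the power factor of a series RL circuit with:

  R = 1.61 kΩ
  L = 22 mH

Step 1 — Angular frequency: ω = 2π·f = 2π·2860 = 1.797e+04 rad/s.
Step 2 — Component impedances:
  R: Z = R = 1610 Ω
  L: Z = jωL = j·1.797e+04·0.022 = 0 + j395.3 Ω
Step 3 — Series combination: Z_total = R + L = 1610 + j395.3 Ω = 1658∠13.8° Ω.
Step 4 — Power factor: PF = cos(φ) = Re(Z)/|Z| = 1610/1657.8 = 0.9712.
Step 5 — Type: Im(Z) = 395.3 ⇒ lagging (phase φ = 13.8°).

PF = 0.9712 (lagging, φ = 13.8°)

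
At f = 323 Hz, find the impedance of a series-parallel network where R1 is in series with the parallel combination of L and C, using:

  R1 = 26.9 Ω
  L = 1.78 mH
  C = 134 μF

Step 1 — Angular frequency: ω = 2π·f = 2π·323 = 2029 rad/s.
Step 2 — Component impedances:
  R1: Z = R = 26.9 Ω
  L: Z = jωL = j·2029·0.00178 = 0 + j3.612 Ω
  C: Z = 1/(jωC) = -j/(ω·C) = 0 - j3.677 Ω
Step 3 — Parallel branch: L || C = 1/(1/L + 1/C) = 0 + j205.3 Ω.
Step 4 — Series with R1: Z_total = R1 + (L || C) = 26.9 + j205.3 Ω = 207∠82.5° Ω.

Z = 26.9 + j205.3 Ω = 207∠82.5° Ω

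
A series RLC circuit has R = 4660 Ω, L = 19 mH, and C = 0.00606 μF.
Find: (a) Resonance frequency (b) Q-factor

Step 1 — Resonance condition Im(Z)=0 gives ω₀ = 1/√(LC).
Step 2 — ω₀ = 1/√(0.019·6.06e-09) = 9.319e+04 rad/s.
Step 3 — f₀ = ω₀/(2π) = 1.483e+04 Hz.
Step 4 — Series Q: Q = ω₀L/R = 9.319e+04·0.019/4660 = 0.38.

(a) f₀ = 1.483e+04 Hz  (b) Q = 0.38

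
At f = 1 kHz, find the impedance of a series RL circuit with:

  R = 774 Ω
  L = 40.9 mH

Step 1 — Angular frequency: ω = 2π·f = 2π·1000 = 6283 rad/s.
Step 2 — Component impedances:
  R: Z = R = 774 Ω
  L: Z = jωL = j·6283·0.0409 = 0 + j257 Ω
Step 3 — Series combination: Z_total = R + L = 774 + j257 Ω = 815.5∠18.4° Ω.

Z = 774 + j257 Ω = 815.5∠18.4° Ω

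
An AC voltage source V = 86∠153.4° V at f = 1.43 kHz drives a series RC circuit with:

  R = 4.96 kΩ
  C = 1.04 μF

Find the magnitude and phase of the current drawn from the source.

Step 1 — Angular frequency: ω = 2π·f = 2π·1430 = 8985 rad/s.
Step 2 — Component impedances:
  R: Z = R = 4960 Ω
  C: Z = 1/(jωC) = -j/(ω·C) = 0 - j107 Ω
Step 3 — Series combination: Z_total = R + C = 4960 - j107 Ω = 4961∠-1.2° Ω.
Step 4 — Source phasor: V = 86∠153.4° V = -76.9 + j38.51 V.
Step 5 — Ohm's law: I = V / Z_total = (-76.9 + j38.51) / (4960 - j107) = -0.01566 + j0.007426 A.
Step 6 — Convert to polar: |I| = 0.01733 A, ∠I = 154.6°.

I = 0.01733∠154.6° A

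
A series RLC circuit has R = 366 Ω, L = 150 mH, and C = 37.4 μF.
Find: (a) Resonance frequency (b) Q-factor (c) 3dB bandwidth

Step 1 — Resonance: ω₀ = 1/√(LC) = 1/√(0.15·3.74e-05) = 422.2 rad/s.
Step 2 — f₀ = ω₀/(2π) = 67.2 Hz.
Step 3 — Series Q: Q = ω₀L/R = 422.2·0.15/366 = 0.173.
Step 4 — Bandwidth: Δω = ω₀/Q = 2440 rad/s; BW = Δω/(2π) = 388.3 Hz.

(a) f₀ = 67.2 Hz  (b) Q = 0.173  (c) BW = 388.3 Hz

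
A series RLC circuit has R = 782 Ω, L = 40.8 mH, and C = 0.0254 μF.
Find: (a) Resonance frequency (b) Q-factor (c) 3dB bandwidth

Step 1 — Resonance condition Im(Z)=0 gives ω₀ = 1/√(LC).
Step 2 — ω₀ = 1/√(0.0408·2.54e-08) = 3.106e+04 rad/s.
Step 3 — f₀ = ω₀/(2π) = 4944 Hz.
Step 4 — Series Q: Q = ω₀L/R = 3.106e+04·0.0408/782 = 1.621.
Step 5 — 3dB bandwidth: Δω = ω₀/Q = 1.917e+04 rad/s; BW = Δω/(2π) = 3050 Hz.

(a) f₀ = 4944 Hz  (b) Q = 1.621  (c) BW = 3050 Hz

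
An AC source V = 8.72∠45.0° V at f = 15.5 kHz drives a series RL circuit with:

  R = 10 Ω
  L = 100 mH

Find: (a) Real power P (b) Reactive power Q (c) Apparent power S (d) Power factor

Step 1 — Angular frequency: ω = 2π·f = 2π·1.55e+04 = 9.739e+04 rad/s.
Step 2 — Component impedances:
  R: Z = R = 10 Ω
  L: Z = jωL = j·9.739e+04·0.1 = 0 + j9739 Ω
Step 3 — Series combination: Z_total = R + L = 10 + j9739 Ω = 9739∠89.9° Ω.
Step 4 — Source phasor: V = 8.72∠45.0° V = 6.166 + j6.166 V.
Step 5 — Current: I = V / Z = 0.0006338 - j0.0006325 A = 0.0008954∠-44.9° A.
Step 6 — Complex power: S = V·I* = 8.017e-06 + j0.007808 VA.
Step 7 — Real power: P = Re(S) = 8.017e-06 W.
Step 8 — Reactive power: Q = Im(S) = 0.007808 VAR.
Step 9 — Apparent power: |S| = 0.007808 VA.
Step 10 — Power factor: PF = P/|S| = 0.001027 (lagging).

(a) P = 8.017e-06 W  (b) Q = 0.007808 VAR  (c) S = 0.007808 VA  (d) PF = 0.001027 (lagging)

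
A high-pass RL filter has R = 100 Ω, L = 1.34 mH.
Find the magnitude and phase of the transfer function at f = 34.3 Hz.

Step 1 — Angular frequency: ω = 2π·34.3 = 215.5 rad/s.
Step 2 — Transfer function: H(jω) = jωL/(R + jωL).
Step 3 — Numerator jωL = j·0.2888; denominator R + jωL = 100 + j0.2888.
Step 4 — H = 8.34e-06 + j0.002888.
Step 5 — Magnitude: |H| = 0.002888 (-50.8 dB); phase: φ = 89.8°.

|H| = 0.002888 (-50.8 dB), φ = 89.8°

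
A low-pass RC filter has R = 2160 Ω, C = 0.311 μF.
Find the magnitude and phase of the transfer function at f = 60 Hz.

Step 1 — Angular frequency: ω = 2π·60 = 377 rad/s.
Step 2 — Transfer function: H(jω) = 1/(1 + jωRC).
Step 3 — Denominator: 1 + jωRC = 1 + j·377·2160·3.11e-07 = 1 + j0.2532.
Step 4 — H = 0.9397 - j0.238.
Step 5 — Magnitude: |H| = 0.9694 (-0.3 dB); phase: φ = -14.2°.

|H| = 0.9694 (-0.3 dB), φ = -14.2°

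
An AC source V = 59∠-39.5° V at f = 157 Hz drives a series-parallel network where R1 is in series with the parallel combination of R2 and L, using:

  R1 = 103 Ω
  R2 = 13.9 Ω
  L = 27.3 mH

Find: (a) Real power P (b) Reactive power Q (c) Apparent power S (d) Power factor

Step 1 — Angular frequency: ω = 2π·f = 2π·157 = 986.5 rad/s.
Step 2 — Component impedances:
  R1: Z = R = 103 Ω
  R2: Z = R = 13.9 Ω
  L: Z = jωL = j·986.5·0.0273 = 0 + j26.93 Ω
Step 3 — Parallel branch: R2 || L = 1/(1/R2 + 1/L) = 10.98 + j5.665 Ω.
Step 4 — Series with R1: Z_total = R1 + (R2 || L) = 114 + j5.665 Ω = 114.1∠2.8° Ω.
Step 5 — Source phasor: V = 59∠-39.5° V = 45.53 - j37.53 V.
Step 6 — Current: I = V / Z = 0.3821 - j0.3483 A = 0.517∠-42.3° A.
Step 7 — Complex power: S = V·I* = 30.47 + j1.514 VA.
Step 8 — Real power: P = Re(S) = 30.47 W.
Step 9 — Reactive power: Q = Im(S) = 1.514 VAR.
Step 10 — Apparent power: |S| = 30.5 VA.
Step 11 — Power factor: PF = P/|S| = 0.9988 (lagging).

(a) P = 30.47 W  (b) Q = 1.514 VAR  (c) S = 30.5 VA  (d) PF = 0.9988 (lagging)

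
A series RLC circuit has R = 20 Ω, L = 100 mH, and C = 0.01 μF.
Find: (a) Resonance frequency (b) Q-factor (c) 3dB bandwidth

Step 1 — Resonance condition Im(Z)=0 gives ω₀ = 1/√(LC).
Step 2 — ω₀ = 1/√(0.1·1e-08) = 3.162e+04 rad/s.
Step 3 — f₀ = ω₀/(2π) = 5033 Hz.
Step 4 — Series Q: Q = ω₀L/R = 3.162e+04·0.1/20 = 158.1.
Step 5 — 3dB bandwidth: Δω = ω₀/Q = 200 rad/s; BW = Δω/(2π) = 31.83 Hz.

(a) f₀ = 5033 Hz  (b) Q = 158.1  (c) BW = 31.83 Hz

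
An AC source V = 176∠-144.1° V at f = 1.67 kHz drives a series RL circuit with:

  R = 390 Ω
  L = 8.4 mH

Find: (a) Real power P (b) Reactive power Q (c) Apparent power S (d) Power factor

Step 1 — Angular frequency: ω = 2π·f = 2π·1670 = 1.049e+04 rad/s.
Step 2 — Component impedances:
  R: Z = R = 390 Ω
  L: Z = jωL = j·1.049e+04·0.0084 = 0 + j88.14 Ω
Step 3 — Series combination: Z_total = R + L = 390 + j88.14 Ω = 399.8∠12.7° Ω.
Step 4 — Source phasor: V = 176∠-144.1° V = -142.6 - j103.2 V.
Step 5 — Current: I = V / Z = -0.4047 - j0.1732 A = 0.4402∠-156.8° A.
Step 6 — Complex power: S = V·I* = 75.57 + j17.08 VA.
Step 7 — Real power: P = Re(S) = 75.57 W.
Step 8 — Reactive power: Q = Im(S) = 17.08 VAR.
Step 9 — Apparent power: |S| = 77.47 VA.
Step 10 — Power factor: PF = P/|S| = 0.9754 (lagging).

(a) P = 75.57 W  (b) Q = 17.08 VAR  (c) S = 77.47 VA  (d) PF = 0.9754 (lagging)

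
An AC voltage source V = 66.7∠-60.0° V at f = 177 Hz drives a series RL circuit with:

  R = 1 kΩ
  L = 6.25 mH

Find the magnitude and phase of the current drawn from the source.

Step 1 — Angular frequency: ω = 2π·f = 2π·177 = 1112 rad/s.
Step 2 — Component impedances:
  R: Z = R = 1000 Ω
  L: Z = jωL = j·1112·0.00625 = 0 + j6.951 Ω
Step 3 — Series combination: Z_total = R + L = 1000 + j6.951 Ω = 1000∠0.4° Ω.
Step 4 — Source phasor: V = 66.7∠-60.0° V = 33.35 - j57.76 V.
Step 5 — Ohm's law: I = V / Z_total = (33.35 - j57.76) / (1000 + j6.951) = 0.03295 - j0.05799 A.
Step 6 — Convert to polar: |I| = 0.0667 A, ∠I = -60.4°.

I = 0.0667∠-60.4° A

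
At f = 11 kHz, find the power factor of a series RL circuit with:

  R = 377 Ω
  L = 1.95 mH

Step 1 — Angular frequency: ω = 2π·f = 2π·1.1e+04 = 6.912e+04 rad/s.
Step 2 — Component impedances:
  R: Z = R = 377 Ω
  L: Z = jωL = j·6.912e+04·0.00195 = 0 + j134.8 Ω
Step 3 — Series combination: Z_total = R + L = 377 + j134.8 Ω = 400.4∠19.7° Ω.
Step 4 — Power factor: PF = cos(φ) = Re(Z)/|Z| = 377/400.4 = 0.9416.
Step 5 — Type: Im(Z) = 134.8 ⇒ lagging (phase φ = 19.7°).

PF = 0.9416 (lagging, φ = 19.7°)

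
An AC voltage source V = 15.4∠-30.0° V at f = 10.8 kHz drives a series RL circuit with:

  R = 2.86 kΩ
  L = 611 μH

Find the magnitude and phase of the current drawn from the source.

Step 1 — Angular frequency: ω = 2π·f = 2π·1.08e+04 = 6.786e+04 rad/s.
Step 2 — Component impedances:
  R: Z = R = 2860 Ω
  L: Z = jωL = j·6.786e+04·0.000611 = 0 + j41.46 Ω
Step 3 — Series combination: Z_total = R + L = 2860 + j41.46 Ω = 2860∠0.8° Ω.
Step 4 — Source phasor: V = 15.4∠-30.0° V = 13.34 - j7.7 V.
Step 5 — Ohm's law: I = V / Z_total = (13.34 - j7.7) / (2860 + j41.46) = 0.004623 - j0.002759 A.
Step 6 — Convert to polar: |I| = 0.005384 A, ∠I = -30.8°.

I = 0.005384∠-30.8° A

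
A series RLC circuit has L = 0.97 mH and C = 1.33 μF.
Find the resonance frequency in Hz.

Step 1 — Resonance condition Im(Z)=0 gives ω₀ = 1/√(LC).
Step 2 — ω₀ = 1/√(0.00097·1.33e-06) = 2.784e+04 rad/s.
Step 3 — f₀ = ω₀/(2π) = 4431 Hz.

f₀ = 4431 Hz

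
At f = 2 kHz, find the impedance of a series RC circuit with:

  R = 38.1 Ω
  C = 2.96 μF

Step 1 — Angular frequency: ω = 2π·f = 2π·2000 = 1.257e+04 rad/s.
Step 2 — Component impedances:
  R: Z = R = 38.1 Ω
  C: Z = 1/(jωC) = -j/(ω·C) = 0 - j26.88 Ω
Step 3 — Series combination: Z_total = R + C = 38.1 - j26.88 Ω = 46.63∠-35.2° Ω.

Z = 38.1 - j26.88 Ω = 46.63∠-35.2° Ω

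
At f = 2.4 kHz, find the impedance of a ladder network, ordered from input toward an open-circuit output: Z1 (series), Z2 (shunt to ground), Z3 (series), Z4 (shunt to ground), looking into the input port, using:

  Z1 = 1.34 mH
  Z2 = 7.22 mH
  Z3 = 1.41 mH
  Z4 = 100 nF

Step 1 — Angular frequency: ω = 2π·f = 2π·2400 = 1.508e+04 rad/s.
Step 2 — Component impedances:
  Z1: Z = jωL = j·1.508e+04·0.00134 = 0 + j20.21 Ω
  Z2: Z = jωL = j·1.508e+04·0.00722 = 0 + j108.9 Ω
  Z3: Z = jωL = j·1.508e+04·0.00141 = 0 + j21.26 Ω
  Z4: Z = 1/(jωC) = -j/(ω·C) = 0 - j663.1 Ω
Step 3 — Ladder network (open output): work backward from the far end, alternating series and parallel combinations. Z_in = 0 + j151.3 Ω = 151.3∠90.0° Ω.

Z = 0 + j151.3 Ω = 151.3∠90.0° Ω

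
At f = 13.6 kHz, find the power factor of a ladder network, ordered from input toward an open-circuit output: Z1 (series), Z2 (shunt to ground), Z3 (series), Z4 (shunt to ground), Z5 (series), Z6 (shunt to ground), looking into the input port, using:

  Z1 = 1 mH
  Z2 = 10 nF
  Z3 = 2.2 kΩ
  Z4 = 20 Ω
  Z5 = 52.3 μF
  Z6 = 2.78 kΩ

Step 1 — Angular frequency: ω = 2π·f = 2π·1.36e+04 = 8.545e+04 rad/s.
Step 2 — Component impedances:
  Z1: Z = jωL = j·8.545e+04·0.001 = 0 + j85.45 Ω
  Z2: Z = 1/(jωC) = -j/(ω·C) = 0 - j1170 Ω
  Z3: Z = R = 2200 Ω
  Z4: Z = R = 20 Ω
  Z5: Z = 1/(jωC) = -j/(ω·C) = 0 - j0.2238 Ω
  Z6: Z = R = 2780 Ω
Step 3 — Ladder network (open output): work backward from the far end, alternating series and parallel combinations. Z_in = 482.8 - j830.3 Ω = 960.5∠-59.8° Ω.
Step 4 — Power factor: PF = cos(φ) = Re(Z)/|Z| = 482.76/960.45 = 0.5026.
Step 5 — Type: Im(Z) = -830.3 ⇒ leading (phase φ = -59.8°).

PF = 0.5026 (leading, φ = -59.8°)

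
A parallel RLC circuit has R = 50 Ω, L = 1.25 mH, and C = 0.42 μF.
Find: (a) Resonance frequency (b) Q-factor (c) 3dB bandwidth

Step 1 — Resonance: ω₀ = 1/√(LC) = 1/√(0.00125·4.2e-07) = 4.364e+04 rad/s.
Step 2 — f₀ = ω₀/(2π) = 6946 Hz.
Step 3 — Parallel Q: Q = R/(ω₀L) = 50/(4.364e+04·0.00125) = 0.9165.
Step 4 — Bandwidth: Δω = ω₀/Q = 4.762e+04 rad/s; BW = Δω/(2π) = 7579 Hz.

(a) f₀ = 6946 Hz  (b) Q = 0.9165  (c) BW = 7579 Hz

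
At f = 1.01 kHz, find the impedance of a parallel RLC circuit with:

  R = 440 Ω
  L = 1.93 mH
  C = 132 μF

Step 1 — Angular frequency: ω = 2π·f = 2π·1010 = 6346 rad/s.
Step 2 — Component impedances:
  R: Z = R = 440 Ω
  L: Z = jωL = j·6346·0.00193 = 0 + j12.25 Ω
  C: Z = 1/(jωC) = -j/(ω·C) = 0 - j1.194 Ω
Step 3 — Parallel combination: 1/Z_total = 1/R + 1/L + 1/C; Z_total = 0.003976 - j1.323 Ω = 1.323∠-89.8° Ω.

Z = 0.003976 - j1.323 Ω = 1.323∠-89.8° Ω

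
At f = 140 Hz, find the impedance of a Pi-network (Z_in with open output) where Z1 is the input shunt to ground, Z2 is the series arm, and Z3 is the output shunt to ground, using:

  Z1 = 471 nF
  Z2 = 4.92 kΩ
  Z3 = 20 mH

Step 1 — Angular frequency: ω = 2π·f = 2π·140 = 879.6 rad/s.
Step 2 — Component impedances:
  Z1: Z = 1/(jωC) = -j/(ω·C) = 0 - j2414 Ω
  Z2: Z = R = 4920 Ω
  Z3: Z = jωL = j·879.6·0.02 = 0 + j17.59 Ω
Step 3 — With open output, the series arm Z2 and the output shunt Z3 appear in series to ground: Z2 + Z3 = 4920 + j17.59 Ω.
Step 4 — Parallel with input shunt Z1: Z_in = Z1 || (Z2 + Z3) = 957.1 - j1948 Ω = 2170∠-63.8° Ω.

Z = 957.1 - j1948 Ω = 2170∠-63.8° Ω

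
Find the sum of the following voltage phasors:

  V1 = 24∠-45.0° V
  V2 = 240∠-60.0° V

Step 1 — Convert each phasor to rectangular form:
  V1 = 24·(cos(-45.0°) + j·sin(-45.0°)) = 16.97 - j16.97 V
  V2 = 240·(cos(-60.0°) + j·sin(-60.0°)) = 120 - j207.8 V
Step 2 — Sum components: V_total = 137 - j224.8 V.
Step 3 — Convert to polar: |V_total| = 263.3 V, ∠V_total = -58.6°.

V_total = 263.3∠-58.6° V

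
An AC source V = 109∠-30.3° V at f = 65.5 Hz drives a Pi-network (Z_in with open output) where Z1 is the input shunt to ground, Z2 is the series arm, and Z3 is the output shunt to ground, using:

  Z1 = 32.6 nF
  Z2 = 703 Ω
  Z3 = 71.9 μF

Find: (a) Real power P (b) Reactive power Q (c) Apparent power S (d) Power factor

Step 1 — Angular frequency: ω = 2π·f = 2π·65.5 = 411.5 rad/s.
Step 2 — Component impedances:
  Z1: Z = 1/(jωC) = -j/(ω·C) = 0 - j7.454e+04 Ω
  Z2: Z = R = 703 Ω
  Z3: Z = 1/(jωC) = -j/(ω·C) = 0 - j33.79 Ω
Step 3 — With open output, the series arm Z2 and the output shunt Z3 appear in series to ground: Z2 + Z3 = 703 - j33.79 Ω.
Step 4 — Parallel with input shunt Z1: Z_in = Z1 || (Z2 + Z3) = 702.3 - j40.4 Ω = 703.5∠-3.3° Ω.
Step 5 — Source phasor: V = 109∠-30.3° V = 94.11 - j54.99 V.
Step 6 — Current: I = V / Z = 0.1381 - j0.07036 A = 0.1549∠-27.0° A.
Step 7 — Complex power: S = V·I* = 16.86 - j0.97 VA.
Step 8 — Real power: P = Re(S) = 16.86 W.
Step 9 — Reactive power: Q = Im(S) = -0.97 VAR.
Step 10 — Apparent power: |S| = 16.89 VA.
Step 11 — Power factor: PF = P/|S| = 0.9983 (leading).

(a) P = 16.86 W  (b) Q = -0.97 VAR  (c) S = 16.89 VA  (d) PF = 0.9983 (leading)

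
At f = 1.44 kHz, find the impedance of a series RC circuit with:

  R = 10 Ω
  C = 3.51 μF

Step 1 — Angular frequency: ω = 2π·f = 2π·1440 = 9048 rad/s.
Step 2 — Component impedances:
  R: Z = R = 10 Ω
  C: Z = 1/(jωC) = -j/(ω·C) = 0 - j31.49 Ω
Step 3 — Series combination: Z_total = R + C = 10 - j31.49 Ω = 33.04∠-72.4° Ω.

Z = 10 - j31.49 Ω = 33.04∠-72.4° Ω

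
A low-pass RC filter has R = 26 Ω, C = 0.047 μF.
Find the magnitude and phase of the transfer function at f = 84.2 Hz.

Step 1 — Angular frequency: ω = 2π·84.2 = 529 rad/s.
Step 2 — Transfer function: H(jω) = 1/(1 + jωRC).
Step 3 — Denominator: 1 + jωRC = 1 + j·529·26·4.7e-08 = 1 + j0.0006465.
Step 4 — H = 1 - j0.0006465.
Step 5 — Magnitude: |H| = 1 (-0.0 dB); phase: φ = -0.0°.

|H| = 1 (-0.0 dB), φ = -0.0°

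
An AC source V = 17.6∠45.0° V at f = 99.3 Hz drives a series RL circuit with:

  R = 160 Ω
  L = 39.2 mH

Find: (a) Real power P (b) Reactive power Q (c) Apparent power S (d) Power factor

Step 1 — Angular frequency: ω = 2π·f = 2π·99.3 = 623.9 rad/s.
Step 2 — Component impedances:
  R: Z = R = 160 Ω
  L: Z = jωL = j·623.9·0.0392 = 0 + j24.46 Ω
Step 3 — Series combination: Z_total = R + L = 160 + j24.46 Ω = 161.9∠8.7° Ω.
Step 4 — Source phasor: V = 17.6∠45.0° V = 12.45 + j12.45 V.
Step 5 — Current: I = V / Z = 0.08762 + j0.06439 A = 0.1087∠36.3° A.
Step 6 — Complex power: S = V·I* = 1.892 + j0.2892 VA.
Step 7 — Real power: P = Re(S) = 1.892 W.
Step 8 — Reactive power: Q = Im(S) = 0.2892 VAR.
Step 9 — Apparent power: |S| = 1.914 VA.
Step 10 — Power factor: PF = P/|S| = 0.9885 (lagging).

(a) P = 1.892 W  (b) Q = 0.2892 VAR  (c) S = 1.914 VA  (d) PF = 0.9885 (lagging)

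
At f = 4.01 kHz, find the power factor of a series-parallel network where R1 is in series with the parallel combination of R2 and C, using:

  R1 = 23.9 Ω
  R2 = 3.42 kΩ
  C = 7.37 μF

Step 1 — Angular frequency: ω = 2π·f = 2π·4010 = 2.52e+04 rad/s.
Step 2 — Component impedances:
  R1: Z = R = 23.9 Ω
  R2: Z = R = 3420 Ω
  C: Z = 1/(jωC) = -j/(ω·C) = 0 - j5.385 Ω
Step 3 — Parallel branch: R2 || C = 1/(1/R2 + 1/C) = 0.00848 - j5.385 Ω.
Step 4 — Series with R1: Z_total = R1 + (R2 || C) = 23.91 - j5.385 Ω = 24.51∠-12.7° Ω.
Step 5 — Power factor: PF = cos(φ) = Re(Z)/|Z| = 23.908/24.507 = 0.9756.
Step 6 — Type: Im(Z) = -5.385 ⇒ leading (phase φ = -12.7°).

PF = 0.9756 (leading, φ = -12.7°)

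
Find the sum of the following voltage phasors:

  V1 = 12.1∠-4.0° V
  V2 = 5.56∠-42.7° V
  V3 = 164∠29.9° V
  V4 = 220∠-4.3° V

Step 1 — Convert each phasor to rectangular form:
  V1 = 12.1·(cos(-4.0°) + j·sin(-4.0°)) = 12.07 - j0.8441 V
  V2 = 5.56·(cos(-42.7°) + j·sin(-42.7°)) = 4.086 - j3.771 V
  V3 = 164·(cos(29.9°) + j·sin(29.9°)) = 142.2 + j81.75 V
  V4 = 220·(cos(-4.3°) + j·sin(-4.3°)) = 219.4 - j16.5 V
Step 2 — Sum components: V_total = 377.7 + j60.64 V.
Step 3 — Convert to polar: |V_total| = 382.5 V, ∠V_total = 9.1°.

V_total = 382.5∠9.1° V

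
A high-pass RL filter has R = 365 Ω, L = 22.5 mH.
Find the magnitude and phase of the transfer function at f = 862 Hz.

Step 1 — Angular frequency: ω = 2π·862 = 5416 rad/s.
Step 2 — Transfer function: H(jω) = jωL/(R + jωL).
Step 3 — Numerator jωL = j·121.9; denominator R + jωL = 365 + j121.9.
Step 4 — H = 0.1003 + j0.3004.
Step 5 — Magnitude: |H| = 0.3167 (-10.0 dB); phase: φ = 71.5°.

|H| = 0.3167 (-10.0 dB), φ = 71.5°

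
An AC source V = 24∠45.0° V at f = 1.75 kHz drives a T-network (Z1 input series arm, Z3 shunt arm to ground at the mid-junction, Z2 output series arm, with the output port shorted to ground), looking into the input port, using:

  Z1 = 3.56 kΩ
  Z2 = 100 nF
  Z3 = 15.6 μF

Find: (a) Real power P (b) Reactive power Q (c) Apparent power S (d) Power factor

Step 1 — Angular frequency: ω = 2π·f = 2π·1750 = 1.1e+04 rad/s.
Step 2 — Component impedances:
  Z1: Z = R = 3560 Ω
  Z2: Z = 1/(jωC) = -j/(ω·C) = 0 - j909.5 Ω
  Z3: Z = 1/(jωC) = -j/(ω·C) = 0 - j5.83 Ω
Step 3 — With the output port shorted to ground, the output series arm Z2 runs from the junction to ground; the shunt arm Z3 also runs from the junction to ground. They appear in parallel: Z3 || Z2 = 0 - j5.793 Ω.
Step 4 — Series with input arm Z1: Z_in = Z1 + (Z3 || Z2) = 3560 - j5.793 Ω = 3560∠-0.1° Ω.
Step 5 — Source phasor: V = 24∠45.0° V = 16.97 + j16.97 V.
Step 6 — Current: I = V / Z = 0.004759 + j0.004775 A = 0.006742∠45.1° A.
Step 7 — Complex power: S = V·I* = 0.1618 - j0.0002633 VA.
Step 8 — Real power: P = Re(S) = 0.1618 W.
Step 9 — Reactive power: Q = Im(S) = -0.0002633 VAR.
Step 10 — Apparent power: |S| = 0.1618 VA.
Step 11 — Power factor: PF = P/|S| = 1 (leading).

(a) P = 0.1618 W  (b) Q = -0.0002633 VAR  (c) S = 0.1618 VA  (d) PF = 1 (leading)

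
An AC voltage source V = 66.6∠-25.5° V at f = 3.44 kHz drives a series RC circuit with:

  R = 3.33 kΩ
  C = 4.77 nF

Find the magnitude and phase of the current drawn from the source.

Step 1 — Angular frequency: ω = 2π·f = 2π·3440 = 2.161e+04 rad/s.
Step 2 — Component impedances:
  R: Z = R = 3330 Ω
  C: Z = 1/(jωC) = -j/(ω·C) = 0 - j9699 Ω
Step 3 — Series combination: Z_total = R + C = 3330 - j9699 Ω = 1.026e+04∠-71.1° Ω.
Step 4 — Source phasor: V = 66.6∠-25.5° V = 60.11 - j28.67 V.
Step 5 — Ohm's law: I = V / Z_total = (60.11 - j28.67) / (3330 - j9699) = 0.004548 + j0.004636 A.
Step 6 — Convert to polar: |I| = 0.006494 A, ∠I = 45.6°.

I = 0.006494∠45.6° A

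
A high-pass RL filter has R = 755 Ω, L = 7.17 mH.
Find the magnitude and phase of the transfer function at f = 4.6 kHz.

Step 1 — Angular frequency: ω = 2π·4600 = 2.89e+04 rad/s.
Step 2 — Transfer function: H(jω) = jωL/(R + jωL).
Step 3 — Numerator jωL = j·207.2; denominator R + jωL = 755 + j207.2.
Step 4 — H = 0.07006 + j0.2552.
Step 5 — Magnitude: |H| = 0.2647 (-11.5 dB); phase: φ = 74.7°.

|H| = 0.2647 (-11.5 dB), φ = 74.7°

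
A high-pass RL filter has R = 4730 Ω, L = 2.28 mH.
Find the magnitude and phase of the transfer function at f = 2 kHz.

Step 1 — Angular frequency: ω = 2π·2000 = 1.257e+04 rad/s.
Step 2 — Transfer function: H(jω) = jωL/(R + jωL).
Step 3 — Numerator jωL = j·28.65; denominator R + jωL = 4730 + j28.65.
Step 4 — H = 3.669e-05 + j0.006057.
Step 5 — Magnitude: |H| = 0.006057 (-44.4 dB); phase: φ = 89.7°.

|H| = 0.006057 (-44.4 dB), φ = 89.7°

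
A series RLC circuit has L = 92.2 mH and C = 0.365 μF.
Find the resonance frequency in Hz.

Step 1 — Resonance condition Im(Z)=0 gives ω₀ = 1/√(LC).
Step 2 — ω₀ = 1/√(0.0922·3.65e-07) = 5451 rad/s.
Step 3 — f₀ = ω₀/(2π) = 867.6 Hz.

f₀ = 867.6 Hz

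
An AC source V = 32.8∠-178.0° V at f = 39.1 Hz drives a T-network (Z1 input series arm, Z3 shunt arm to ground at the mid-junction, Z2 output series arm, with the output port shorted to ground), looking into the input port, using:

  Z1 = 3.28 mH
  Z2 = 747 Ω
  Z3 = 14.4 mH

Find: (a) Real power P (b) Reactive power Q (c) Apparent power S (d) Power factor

Step 1 — Angular frequency: ω = 2π·f = 2π·39.1 = 245.7 rad/s.
Step 2 — Component impedances:
  Z1: Z = jωL = j·245.7·0.00328 = 0 + j0.8058 Ω
  Z2: Z = R = 747 Ω
  Z3: Z = jωL = j·245.7·0.0144 = 0 + j3.538 Ω
Step 3 — With the output port shorted to ground, the output series arm Z2 runs from the junction to ground; the shunt arm Z3 also runs from the junction to ground. They appear in parallel: Z3 || Z2 = 0.01675 + j3.538 Ω.
Step 4 — Series with input arm Z1: Z_in = Z1 + (Z3 || Z2) = 0.01675 + j4.343 Ω = 4.343∠89.8° Ω.
Step 5 — Source phasor: V = 32.8∠-178.0° V = -32.78 - j1.145 V.
Step 6 — Current: I = V / Z = -0.2927 + j7.546 A = 7.552∠92.2° A.
Step 7 — Complex power: S = V·I* = 0.9554 + j247.7 VA.
Step 8 — Real power: P = Re(S) = 0.9554 W.
Step 9 — Reactive power: Q = Im(S) = 247.7 VAR.
Step 10 — Apparent power: |S| = 247.7 VA.
Step 11 — Power factor: PF = P/|S| = 0.003857 (lagging).

(a) P = 0.9554 W  (b) Q = 247.7 VAR  (c) S = 247.7 VA  (d) PF = 0.003857 (lagging)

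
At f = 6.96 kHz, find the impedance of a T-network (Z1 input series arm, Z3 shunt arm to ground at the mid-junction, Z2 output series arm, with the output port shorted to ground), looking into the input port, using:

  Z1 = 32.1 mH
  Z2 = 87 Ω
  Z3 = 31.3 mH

Step 1 — Angular frequency: ω = 2π·f = 2π·6960 = 4.373e+04 rad/s.
Step 2 — Component impedances:
  Z1: Z = jωL = j·4.373e+04·0.0321 = 0 + j1404 Ω
  Z2: Z = R = 87 Ω
  Z3: Z = jωL = j·4.373e+04·0.0313 = 0 + j1369 Ω
Step 3 — With the output port shorted to ground, the output series arm Z2 runs from the junction to ground; the shunt arm Z3 also runs from the junction to ground. They appear in parallel: Z3 || Z2 = 86.65 + j5.507 Ω.
Step 4 — Series with input arm Z1: Z_in = Z1 + (Z3 || Z2) = 86.65 + j1409 Ω = 1412∠86.5° Ω.

Z = 86.65 + j1409 Ω = 1412∠86.5° Ω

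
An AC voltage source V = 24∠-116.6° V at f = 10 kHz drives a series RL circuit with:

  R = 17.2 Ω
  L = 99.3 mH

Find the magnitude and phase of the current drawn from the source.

Step 1 — Angular frequency: ω = 2π·f = 2π·1e+04 = 6.283e+04 rad/s.
Step 2 — Component impedances:
  R: Z = R = 17.2 Ω
  L: Z = jωL = j·6.283e+04·0.0993 = 0 + j6239 Ω
Step 3 — Series combination: Z_total = R + L = 17.2 + j6239 Ω = 6239∠89.8° Ω.
Step 4 — Source phasor: V = 24∠-116.6° V = -10.75 - j21.46 V.
Step 5 — Ohm's law: I = V / Z_total = (-10.75 - j21.46) / (17.2 + j6239) = -0.003444 + j0.001713 A.
Step 6 — Convert to polar: |I| = 0.003847 A, ∠I = 153.6°.

I = 0.003847∠153.6° A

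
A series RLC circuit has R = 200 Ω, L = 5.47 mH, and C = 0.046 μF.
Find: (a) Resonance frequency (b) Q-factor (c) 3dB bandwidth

Step 1 — Resonance: ω₀ = 1/√(LC) = 1/√(0.00547·4.6e-08) = 6.304e+04 rad/s.
Step 2 — f₀ = ω₀/(2π) = 1.003e+04 Hz.
Step 3 — Series Q: Q = ω₀L/R = 6.304e+04·0.00547/200 = 1.724.
Step 4 — Bandwidth: Δω = ω₀/Q = 3.656e+04 rad/s; BW = Δω/(2π) = 5819 Hz.

(a) f₀ = 1.003e+04 Hz  (b) Q = 1.724  (c) BW = 5819 Hz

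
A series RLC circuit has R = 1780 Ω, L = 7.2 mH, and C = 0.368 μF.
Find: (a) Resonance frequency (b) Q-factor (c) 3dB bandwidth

Step 1 — Resonance: ω₀ = 1/√(LC) = 1/√(0.0072·3.68e-07) = 1.943e+04 rad/s.
Step 2 — f₀ = ω₀/(2π) = 3092 Hz.
Step 3 — Series Q: Q = ω₀L/R = 1.943e+04·0.0072/1780 = 0.07858.
Step 4 — Bandwidth: Δω = ω₀/Q = 2.472e+05 rad/s; BW = Δω/(2π) = 3.935e+04 Hz.

(a) f₀ = 3092 Hz  (b) Q = 0.07858  (c) BW = 3.935e+04 Hz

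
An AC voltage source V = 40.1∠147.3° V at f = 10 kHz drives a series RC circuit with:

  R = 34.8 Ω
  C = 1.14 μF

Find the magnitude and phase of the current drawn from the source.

Step 1 — Angular frequency: ω = 2π·f = 2π·1e+04 = 6.283e+04 rad/s.
Step 2 — Component impedances:
  R: Z = R = 34.8 Ω
  C: Z = 1/(jωC) = -j/(ω·C) = 0 - j13.96 Ω
Step 3 — Series combination: Z_total = R + C = 34.8 - j13.96 Ω = 37.5∠-21.9° Ω.
Step 4 — Source phasor: V = 40.1∠147.3° V = -33.74 + j21.66 V.
Step 5 — Ohm's law: I = V / Z_total = (-33.74 + j21.66) / (34.8 - j13.96) = -1.05 + j0.2011 A.
Step 6 — Convert to polar: |I| = 1.069 A, ∠I = 169.2°.

I = 1.069∠169.2° A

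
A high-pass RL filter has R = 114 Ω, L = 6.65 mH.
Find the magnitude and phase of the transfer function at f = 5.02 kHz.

Step 1 — Angular frequency: ω = 2π·5020 = 3.154e+04 rad/s.
Step 2 — Transfer function: H(jω) = jωL/(R + jωL).
Step 3 — Numerator jωL = j·209.8; denominator R + jωL = 114 + j209.8.
Step 4 — H = 0.772 + j0.4196.
Step 5 — Magnitude: |H| = 0.8786 (-1.1 dB); phase: φ = 28.5°.

|H| = 0.8786 (-1.1 dB), φ = 28.5°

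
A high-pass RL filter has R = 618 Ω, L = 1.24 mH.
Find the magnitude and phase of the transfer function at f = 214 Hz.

Step 1 — Angular frequency: ω = 2π·214 = 1345 rad/s.
Step 2 — Transfer function: H(jω) = jωL/(R + jωL).
Step 3 — Numerator jωL = j·1.667; denominator R + jωL = 618 + j1.667.
Step 4 — H = 7.279e-06 + j0.002698.
Step 5 — Magnitude: |H| = 0.002698 (-51.4 dB); phase: φ = 89.8°.

|H| = 0.002698 (-51.4 dB), φ = 89.8°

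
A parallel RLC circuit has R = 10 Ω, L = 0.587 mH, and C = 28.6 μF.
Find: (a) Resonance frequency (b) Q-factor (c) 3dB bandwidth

Step 1 — Resonance: ω₀ = 1/√(LC) = 1/√(0.000587·2.86e-05) = 7718 rad/s.
Step 2 — f₀ = ω₀/(2π) = 1228 Hz.
Step 3 — Parallel Q: Q = R/(ω₀L) = 10/(7718·0.000587) = 2.207.
Step 4 — Bandwidth: Δω = ω₀/Q = 3497 rad/s; BW = Δω/(2π) = 556.5 Hz.

(a) f₀ = 1228 Hz  (b) Q = 2.207  (c) BW = 556.5 Hz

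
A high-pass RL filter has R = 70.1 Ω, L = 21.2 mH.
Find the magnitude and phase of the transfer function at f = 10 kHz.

Step 1 — Angular frequency: ω = 2π·1e+04 = 6.283e+04 rad/s.
Step 2 — Transfer function: H(jω) = jωL/(R + jωL).
Step 3 — Numerator jωL = j·1332; denominator R + jωL = 70.1 + j1332.
Step 4 — H = 0.9972 + j0.05248.
Step 5 — Magnitude: |H| = 0.9986 (-0.0 dB); phase: φ = 3.0°.

|H| = 0.9986 (-0.0 dB), φ = 3.0°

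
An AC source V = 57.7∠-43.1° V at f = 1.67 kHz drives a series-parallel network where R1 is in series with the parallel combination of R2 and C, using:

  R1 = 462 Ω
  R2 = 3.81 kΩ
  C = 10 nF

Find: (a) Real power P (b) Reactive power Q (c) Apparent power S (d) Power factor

Step 1 — Angular frequency: ω = 2π·f = 2π·1670 = 1.049e+04 rad/s.
Step 2 — Component impedances:
  R1: Z = R = 462 Ω
  R2: Z = R = 3810 Ω
  C: Z = 1/(jωC) = -j/(ω·C) = 0 - j9530 Ω
Step 3 — Parallel branch: R2 || C = 1/(1/R2 + 1/C) = 3285 - j1313 Ω.
Step 4 — Series with R1: Z_total = R1 + (R2 || C) = 3747 - j1313 Ω = 3970∠-19.3° Ω.
Step 5 — Source phasor: V = 57.7∠-43.1° V = 42.13 - j39.42 V.
Step 6 — Current: I = V / Z = 0.0133 - j0.005861 A = 0.01453∠-23.8° A.
Step 7 — Complex power: S = V·I* = 0.7913 - j0.2773 VA.
Step 8 — Real power: P = Re(S) = 0.7913 W.
Step 9 — Reactive power: Q = Im(S) = -0.2773 VAR.
Step 10 — Apparent power: |S| = 0.8385 VA.
Step 11 — Power factor: PF = P/|S| = 0.9437 (leading).

(a) P = 0.7913 W  (b) Q = -0.2773 VAR  (c) S = 0.8385 VA  (d) PF = 0.9437 (leading)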